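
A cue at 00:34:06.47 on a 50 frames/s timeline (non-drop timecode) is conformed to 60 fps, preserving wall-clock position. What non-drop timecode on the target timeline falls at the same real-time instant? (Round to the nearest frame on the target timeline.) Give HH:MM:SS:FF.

00:34:06:56

Source frame index: (0×3600 + 34×60 + 6) × 50 + 47 = 102347.
Real time: 102347 / (50) = 102347/50 s.
Target frame: (102347/50) × (60) = 614082/5 ≈ 122816.400 → 122816.
At 60 labels/s: frame 122816 → 00:34:06:56.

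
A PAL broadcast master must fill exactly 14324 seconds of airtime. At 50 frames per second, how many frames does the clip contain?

Frames = 14324 × 50 = 716200.

716200 frames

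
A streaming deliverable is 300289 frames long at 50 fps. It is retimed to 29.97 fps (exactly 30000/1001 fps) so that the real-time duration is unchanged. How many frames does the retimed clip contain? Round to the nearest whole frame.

179993 frames

Frames at target rate = 300289 × (30000/1001) / (50) = 16379400/91 ≈ 179993.407.
Nearest whole frame: 179993.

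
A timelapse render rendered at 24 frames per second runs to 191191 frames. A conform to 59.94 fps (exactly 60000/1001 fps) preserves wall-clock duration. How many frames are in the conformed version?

Target frames = source frames × (target rate / source rate) = 191191 × (60000/1001)/(24) = 191191 × 2500/1001 = 477500.

477500 frames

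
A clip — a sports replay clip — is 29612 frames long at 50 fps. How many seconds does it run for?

Running time = 29612 / (50) = 592.24 s.

592.24 seconds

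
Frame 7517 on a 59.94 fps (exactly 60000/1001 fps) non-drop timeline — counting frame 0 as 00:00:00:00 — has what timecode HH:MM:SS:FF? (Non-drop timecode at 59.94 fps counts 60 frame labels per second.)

7517 ÷ 60 = 125 full seconds, remainder 17 frames.
125 s = 0 h 2 min 5 s.
Timecode: 00:02:05:17.

00:02:05:17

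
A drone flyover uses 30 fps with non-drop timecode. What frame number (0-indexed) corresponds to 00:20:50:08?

Total seconds to the label: (0 × 3600 + 20 × 60 + 50) = 1250.
Frame index = 1250 × 30 + 8 = 37508.

37508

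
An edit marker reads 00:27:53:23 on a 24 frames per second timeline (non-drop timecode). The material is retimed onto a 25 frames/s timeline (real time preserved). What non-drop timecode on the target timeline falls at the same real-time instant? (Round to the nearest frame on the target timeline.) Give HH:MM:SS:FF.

Source frame index: (0×3600 + 27×60 + 53) × 24 + 23 = 40175.
Real time: 40175 / (24) = 40175/24 s.
Target frame: (40175/24) × (25) = 1004375/24 ≈ 41848.958 → 41849.
At 25 labels/s: frame 41849 → 00:27:53:24.

00:27:53:24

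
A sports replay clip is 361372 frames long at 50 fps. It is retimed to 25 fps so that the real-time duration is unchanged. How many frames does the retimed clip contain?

Target frames = source frames × (target rate / source rate) = 361372 × (25)/(50) = 361372 × 1/2 = 180686.

180686 frames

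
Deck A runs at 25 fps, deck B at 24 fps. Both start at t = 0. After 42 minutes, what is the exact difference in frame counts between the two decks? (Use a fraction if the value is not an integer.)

42 min = 2520 s.
A emits 25 × 2520 = 63000 frames; B emits 24 × 2520 = 60480.
Difference = 2520 frames; B is behind A.

2520 frames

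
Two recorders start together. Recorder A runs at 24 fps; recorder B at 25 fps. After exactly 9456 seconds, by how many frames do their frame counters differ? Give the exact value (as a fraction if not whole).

A emits 24 × 9456 = 226944 frames; B emits 25 × 9456 = 236400.
Difference = 9456 frames; B is ahead of A.

9456 frames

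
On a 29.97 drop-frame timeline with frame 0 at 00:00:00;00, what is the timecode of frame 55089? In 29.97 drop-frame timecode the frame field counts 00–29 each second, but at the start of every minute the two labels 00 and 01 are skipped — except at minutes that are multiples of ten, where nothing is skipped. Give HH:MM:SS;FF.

Ten DF minutes hold 17982 frames, so frame 55089 lies in block 3 (frames 53946–71927) with 1143 frames into that block.
The block's first minute is 1800 frames and the rest 1798 each; 1143 frames reaches minute 0, so 3 × 18 + 0 × 2 = 54 labels have been skipped so far.
Adding those back, label number 55089 + 54 = 55143 at 30 labels/s is 1838 s + 3 f = 0 h 30 min 38 s frame 3, i.e. 00:30:38;03.

00:30:38;03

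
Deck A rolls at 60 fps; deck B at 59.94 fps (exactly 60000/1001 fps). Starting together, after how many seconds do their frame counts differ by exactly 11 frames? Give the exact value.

The gap grows by |60000/1001 − 60| = 60/1001 frames per second.
Time for a 11-frame gap: 11 ÷ (60/1001) = 11011/60 s.

11011/60 seconds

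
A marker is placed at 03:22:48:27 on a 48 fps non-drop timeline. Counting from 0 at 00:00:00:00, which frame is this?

Total seconds to the label: (3 × 3600 + 22 × 60 + 48) = 12168.
Frame index = 12168 × 48 + 27 = 584091.

frame 584091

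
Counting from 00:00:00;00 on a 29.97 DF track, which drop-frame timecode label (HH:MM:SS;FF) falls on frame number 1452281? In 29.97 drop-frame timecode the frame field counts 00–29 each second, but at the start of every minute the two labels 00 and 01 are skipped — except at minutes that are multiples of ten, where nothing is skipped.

13:27:37;25

Each 10-minute DF block holds 10 × 60 × 30 − 9 × 2 = 17982 frames. 1452281 ÷ 17982 → 80 full blocks, remainder 13721.
Within the partial block the first minute is 1800 frames and each further minute 1798, so 7 further minute boundaries passed. Total skipped labels = 18 × 80 + 2 × 7 = 1454.
Non-drop label index = 1452281 + 1454 = 1453735; at 30 labels/s that is 13:27:37:25, i.e. DF 13:27:37;25.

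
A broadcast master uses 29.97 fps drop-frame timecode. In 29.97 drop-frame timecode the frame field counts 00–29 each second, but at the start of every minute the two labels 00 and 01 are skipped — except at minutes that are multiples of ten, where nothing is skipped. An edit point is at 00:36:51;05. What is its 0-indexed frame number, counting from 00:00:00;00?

66269

Complete 10-minute blocks: 3, each 17982 frames → 53946.
Remaining 6 whole minutes in the current block: 1800 + 5 × 1798 = 10790 frames.
Within the current minute: 51 × 30 + 5 − 2 = 1533 (labels ;00/;01 skipped at this minute). Total = 53946 + 10790 + 1533 = 66269.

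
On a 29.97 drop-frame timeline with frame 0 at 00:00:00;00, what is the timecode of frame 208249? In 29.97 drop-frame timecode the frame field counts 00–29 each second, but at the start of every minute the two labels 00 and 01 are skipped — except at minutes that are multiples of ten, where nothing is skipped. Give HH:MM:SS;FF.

Each 10-minute DF block holds 10 × 60 × 30 − 9 × 2 = 17982 frames. 208249 ÷ 17982 → 11 full blocks, remainder 10447.
Within the partial block the first minute is 1800 frames and each further minute 1798, so 5 further minute boundaries passed. Total skipped labels = 18 × 11 + 2 × 5 = 208.
Non-drop label index = 208249 + 208 = 208457; at 30 labels/s that is 01:55:48:17, i.e. DF 01:55:48;17.

01:55:48;17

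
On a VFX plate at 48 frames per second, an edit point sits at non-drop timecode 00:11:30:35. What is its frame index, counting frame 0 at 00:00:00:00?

frame 33155

Total seconds to the label: (0 × 3600 + 11 × 60 + 30) = 690.
Frame index = 690 × 48 + 35 = 33155.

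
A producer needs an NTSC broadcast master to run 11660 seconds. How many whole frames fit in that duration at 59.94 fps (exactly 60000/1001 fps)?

698901 frames

Frames = 11660 × 60000/1001 = 63600000/91 ≈ 698901.0989.
Complete frames: 698901.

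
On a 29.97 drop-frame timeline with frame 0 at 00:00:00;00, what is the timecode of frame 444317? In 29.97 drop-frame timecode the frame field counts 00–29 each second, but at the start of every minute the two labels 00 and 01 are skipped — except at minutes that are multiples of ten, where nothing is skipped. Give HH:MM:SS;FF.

Ten DF minutes hold 17982 frames, so frame 444317 lies in block 24 (frames 431568–449549) with 12749 frames into that block.
The block's first minute is 1800 frames and the rest 1798 each; 12749 frames reaches minute 7, so 24 × 18 + 7 × 2 = 446 labels have been skipped so far.
Adding those back, label number 444317 + 446 = 444763 at 30 labels/s is 14825 s + 13 f = 4 h 7 min 5 s frame 13, i.e. 04:07:05;13.

04:07:05;13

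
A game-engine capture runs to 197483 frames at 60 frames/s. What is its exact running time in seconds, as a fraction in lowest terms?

197483/60 seconds

Running time = 197483 ÷ (60) = 197483 × 1/60 = 197483/60 s.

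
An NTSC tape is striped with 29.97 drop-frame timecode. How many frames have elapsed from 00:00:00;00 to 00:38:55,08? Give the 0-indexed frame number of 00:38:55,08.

69988

Complete 10-minute blocks: 3, each 17982 frames → 53946.
Remaining 8 whole minutes in the current block: 1800 + 7 × 1798 = 14386 frames.
Within the current minute: 55 × 30 + 8 − 2 = 1656 (labels ;00/;01 skipped at this minute). Total = 53946 + 14386 + 1656 = 69988.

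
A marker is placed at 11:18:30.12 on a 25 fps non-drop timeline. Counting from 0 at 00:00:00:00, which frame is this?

1017762

Total seconds to the label: (11 × 3600 + 18 × 60 + 30) = 40710.
Frame index = 40710 × 25 + 12 = 1017762.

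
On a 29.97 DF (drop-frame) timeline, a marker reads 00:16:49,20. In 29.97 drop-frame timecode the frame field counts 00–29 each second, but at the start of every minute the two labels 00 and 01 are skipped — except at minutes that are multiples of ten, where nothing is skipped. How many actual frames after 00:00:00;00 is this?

As if non-drop at 30 labels/s: (0 × 3600 + 16 × 60 + 49) × 30 + 20 = 30290.
Minute boundaries passed: 16; those not divisible by 10: 16 − 1 = 15; dropped labels = 2 × 15 = 30.
Actual frame index = 30290 − 30 = 30260.

30260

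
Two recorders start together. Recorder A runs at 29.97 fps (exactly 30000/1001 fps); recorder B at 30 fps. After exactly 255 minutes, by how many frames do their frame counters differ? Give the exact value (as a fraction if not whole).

459000/1001 frames

255 min = 15300 s.
A emits 30000/1001 × 15300 = 459000000/1001 frames; B emits 30 × 15300 = 459000.
Difference = 459000/1001 frames (≈ 458.5415); B is ahead of A.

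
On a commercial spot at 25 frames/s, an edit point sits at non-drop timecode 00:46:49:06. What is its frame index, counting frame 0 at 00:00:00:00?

frame 70231

Total seconds to the label: (0 × 3600 + 46 × 60 + 49) = 2809.
Frame index = 2809 × 25 + 6 = 70231.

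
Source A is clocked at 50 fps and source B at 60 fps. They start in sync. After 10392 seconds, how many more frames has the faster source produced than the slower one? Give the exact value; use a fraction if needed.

103920 frames

A emits 50 × 10392 = 519600 frames; B emits 60 × 10392 = 623520.
Difference = 103920 frames; B is ahead of A.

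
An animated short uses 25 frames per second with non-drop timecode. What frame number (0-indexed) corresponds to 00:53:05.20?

79645

Total seconds to the label: (0 × 3600 + 53 × 60 + 5) = 3185.
Frame index = 3185 × 25 + 20 = 79645.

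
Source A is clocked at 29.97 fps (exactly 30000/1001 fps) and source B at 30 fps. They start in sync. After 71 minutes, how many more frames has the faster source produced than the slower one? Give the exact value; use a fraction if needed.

127800/1001 frames

71 min = 4260 s.
A emits 30000/1001 × 4260 = 127800000/1001 frames; B emits 30 × 4260 = 127800.
Difference = 127800/1001 frames (≈ 127.6723); B is ahead of A.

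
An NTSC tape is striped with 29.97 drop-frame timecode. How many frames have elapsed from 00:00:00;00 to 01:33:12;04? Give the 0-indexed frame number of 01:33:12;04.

167596

Complete 10-minute blocks: 9, each 17982 frames → 161838.
Remaining 3 whole minutes in the current block: 1800 + 2 × 1798 = 5396 frames.
Within the current minute: 12 × 30 + 4 − 2 = 362 (labels ;00/;01 skipped at this minute). Total = 161838 + 5396 + 362 = 167596.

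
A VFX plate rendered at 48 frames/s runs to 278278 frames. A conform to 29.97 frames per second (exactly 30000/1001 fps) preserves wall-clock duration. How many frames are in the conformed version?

Target frames = source frames × (target rate / source rate) = 278278 × (30000/1001)/(48) = 278278 × 625/1001 = 173750.

173750 frames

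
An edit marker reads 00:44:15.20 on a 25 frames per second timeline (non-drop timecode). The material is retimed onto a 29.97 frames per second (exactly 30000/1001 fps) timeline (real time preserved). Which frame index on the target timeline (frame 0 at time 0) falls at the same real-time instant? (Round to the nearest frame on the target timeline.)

Source frame index: (0×3600 + 44×60 + 15) × 25 + 20 = 66395.
Real time: 66395 / (25) = 13279/5 s.
Target frame: (13279/5) × (30000/1001) = 11382000/143 ≈ 79594.406 → 79594.

frame 79594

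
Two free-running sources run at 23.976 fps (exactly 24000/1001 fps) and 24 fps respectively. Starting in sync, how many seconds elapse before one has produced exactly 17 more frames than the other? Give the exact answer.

17017/24 seconds

The gap grows by |24 − 24000/1001| = 24/1001 frames per second.
Time for a 17-frame gap: 17 ÷ (24/1001) = 17017/24 s.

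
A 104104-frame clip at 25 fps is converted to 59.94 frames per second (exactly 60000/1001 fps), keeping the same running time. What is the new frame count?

249600 frames

Target frames = source frames × (target rate / source rate) = 104104 × (60000/1001)/(25) = 104104 × 2400/1001 = 249600.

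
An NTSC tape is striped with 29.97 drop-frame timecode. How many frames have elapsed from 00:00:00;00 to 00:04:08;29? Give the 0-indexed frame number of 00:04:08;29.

Complete 10-minute blocks: 0, each 17982 frames → 0.
Remaining 4 whole minutes in the current block: 1800 + 3 × 1798 = 7194 frames.
Within the current minute: 8 × 30 + 29 − 2 = 267 (labels ;00/;01 skipped at this minute). Total = 0 + 7194 + 267 = 7461.

7461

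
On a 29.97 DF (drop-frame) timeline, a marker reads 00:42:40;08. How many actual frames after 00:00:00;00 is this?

Complete 10-minute blocks: 4, each 17982 frames → 71928.
Remaining 2 whole minutes in the current block: 1800 + 1 × 1798 = 3598 frames.
Within the current minute: 40 × 30 + 8 − 2 = 1206 (labels ;00/;01 skipped at this minute). Total = 71928 + 3598 + 1206 = 76732.

76732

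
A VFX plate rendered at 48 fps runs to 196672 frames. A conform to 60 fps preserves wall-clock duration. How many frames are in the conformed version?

Target frames = source frames × (target rate / source rate) = 196672 × (60)/(48) = 196672 × 5/4 = 245840.

245840 frames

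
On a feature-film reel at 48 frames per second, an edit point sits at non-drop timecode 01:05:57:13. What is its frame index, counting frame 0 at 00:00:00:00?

Total seconds to the label: (1 × 3600 + 5 × 60 + 57) = 3957.
Frame index = 3957 × 48 + 13 = 189949.

frame 189949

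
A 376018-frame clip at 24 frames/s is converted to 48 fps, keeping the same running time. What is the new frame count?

752036 frames

Frames at target rate = 376018 × (48) / (24) = 752036.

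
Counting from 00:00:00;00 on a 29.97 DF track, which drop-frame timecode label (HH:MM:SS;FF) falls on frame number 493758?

Each 10-minute DF block holds 10 × 60 × 30 − 9 × 2 = 17982 frames. 493758 ÷ 17982 → 27 full blocks, remainder 8244.
Within the partial block the first minute is 1800 frames and each further minute 1798, so 4 further minute boundaries passed. Total skipped labels = 18 × 27 + 2 × 4 = 494.
Non-drop label index = 493758 + 494 = 494252; at 30 labels/s that is 04:34:35:02, i.e. DF 04:34:35;02.

04:34:35;02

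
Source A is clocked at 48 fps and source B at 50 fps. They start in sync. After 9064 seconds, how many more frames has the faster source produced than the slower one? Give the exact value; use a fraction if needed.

A emits 48 × 9064 = 435072 frames; B emits 50 × 9064 = 453200.
Difference = 18128 frames; B is ahead of A.

18128 frames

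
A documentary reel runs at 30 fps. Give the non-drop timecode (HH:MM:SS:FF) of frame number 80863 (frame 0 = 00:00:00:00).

80863 ÷ 30 = 2695 full seconds, remainder 13 frames.
2695 s = 0 h 44 min 55 s.
Timecode: 00:44:55:13.

00:44:55:13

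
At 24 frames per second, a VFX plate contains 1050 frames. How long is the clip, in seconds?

43.75 seconds

Running time = 1050 / (24) = 43.75 s.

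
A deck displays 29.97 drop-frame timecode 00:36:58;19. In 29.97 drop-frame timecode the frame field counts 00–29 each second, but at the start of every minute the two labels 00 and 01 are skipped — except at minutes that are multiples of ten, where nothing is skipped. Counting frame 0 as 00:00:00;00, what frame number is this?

66493

As if non-drop at 30 labels/s: (0 × 3600 + 36 × 60 + 58) × 30 + 19 = 66559.
Minute boundaries passed: 36; those not divisible by 10: 36 − 3 = 33; dropped labels = 2 × 33 = 66.
Actual frame index = 66559 − 66 = 66493.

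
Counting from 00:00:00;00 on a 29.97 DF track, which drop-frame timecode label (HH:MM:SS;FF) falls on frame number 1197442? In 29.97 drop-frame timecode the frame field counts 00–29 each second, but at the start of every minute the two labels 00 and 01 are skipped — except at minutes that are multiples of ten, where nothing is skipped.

11:05:54;20

Each 10-minute DF block holds 10 × 60 × 30 − 9 × 2 = 17982 frames. 1197442 ÷ 17982 → 66 full blocks, remainder 10630.
Within the partial block the first minute is 1800 frames and each further minute 1798, so 5 further minute boundaries passed. Total skipped labels = 18 × 66 + 2 × 5 = 1198.
Non-drop label index = 1197442 + 1198 = 1198640; at 30 labels/s that is 11:05:54:20, i.e. DF 11:05:54;20.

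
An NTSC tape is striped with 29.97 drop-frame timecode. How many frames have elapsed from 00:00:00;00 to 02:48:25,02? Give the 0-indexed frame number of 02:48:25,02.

302848

Complete 10-minute blocks: 16, each 17982 frames → 287712.
Remaining 8 whole minutes in the current block: 1800 + 7 × 1798 = 14386 frames.
Within the current minute: 25 × 30 + 2 − 2 = 750 (labels ;00/;01 skipped at this minute). Total = 287712 + 14386 + 750 = 302848.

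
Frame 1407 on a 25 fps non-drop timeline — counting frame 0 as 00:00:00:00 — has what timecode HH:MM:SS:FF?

1407 ÷ 25 = 56 full seconds, remainder 7 frames.
56 s = 0 h 0 min 56 s.
Timecode: 00:00:56:07.

00:00:56:07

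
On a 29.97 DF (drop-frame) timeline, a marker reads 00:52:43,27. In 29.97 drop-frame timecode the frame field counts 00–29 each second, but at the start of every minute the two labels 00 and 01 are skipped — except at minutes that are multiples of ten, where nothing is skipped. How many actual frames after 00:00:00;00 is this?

94823

As if non-drop at 30 labels/s: (0 × 3600 + 52 × 60 + 43) × 30 + 27 = 94917.
Minute boundaries passed: 52; those not divisible by 10: 52 − 5 = 47; dropped labels = 2 × 47 = 94.
Actual frame index = 94917 − 94 = 94823.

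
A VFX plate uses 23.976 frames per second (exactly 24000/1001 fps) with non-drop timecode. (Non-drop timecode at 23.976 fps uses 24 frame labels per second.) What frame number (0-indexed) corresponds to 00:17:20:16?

Total seconds to the label: (0 × 3600 + 17 × 60 + 20) = 1040.
Frame index = 1040 × 24 + 16 = 24976.

frame 24976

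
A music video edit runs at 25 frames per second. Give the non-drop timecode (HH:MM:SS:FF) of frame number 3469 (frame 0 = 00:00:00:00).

00:02:18:19

3469 ÷ 25 = 138 full seconds, remainder 19 frames.
138 s = 0 h 2 min 18 s.
Timecode: 00:02:18:19.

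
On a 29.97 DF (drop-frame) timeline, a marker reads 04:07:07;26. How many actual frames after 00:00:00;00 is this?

444390

As if non-drop at 30 labels/s: (4 × 3600 + 7 × 60 + 7) × 30 + 26 = 444836.
Minute boundaries passed: 247; those not divisible by 10: 247 − 24 = 223; dropped labels = 2 × 223 = 446.
Actual frame index = 444836 − 446 = 444390.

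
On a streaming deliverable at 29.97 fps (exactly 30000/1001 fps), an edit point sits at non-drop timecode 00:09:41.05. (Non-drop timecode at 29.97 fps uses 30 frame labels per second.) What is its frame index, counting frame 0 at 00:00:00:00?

17435

Total seconds to the label: (0 × 3600 + 9 × 60 + 41) = 581.
Frame index = 581 × 30 + 5 = 17435.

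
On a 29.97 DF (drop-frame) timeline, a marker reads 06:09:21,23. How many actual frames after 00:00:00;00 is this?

664187

Complete 10-minute blocks: 36, each 17982 frames → 647352.
Remaining 9 whole minutes in the current block: 1800 + 8 × 1798 = 16184 frames.
Within the current minute: 21 × 30 + 23 − 2 = 651 (labels ;00/;01 skipped at this minute). Total = 647352 + 16184 + 651 = 664187.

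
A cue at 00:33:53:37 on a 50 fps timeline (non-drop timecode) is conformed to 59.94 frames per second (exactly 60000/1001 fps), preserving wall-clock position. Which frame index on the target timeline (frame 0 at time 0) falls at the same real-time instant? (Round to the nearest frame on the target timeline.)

frame 121902

Source frame index: (0×3600 + 33×60 + 53) × 50 + 37 = 101687.
Real time: 101687 / (50) = 101687/50 s.
Target frame: (101687/50) × (60000/1001) = 122024400/1001 ≈ 121902.498 → 121902.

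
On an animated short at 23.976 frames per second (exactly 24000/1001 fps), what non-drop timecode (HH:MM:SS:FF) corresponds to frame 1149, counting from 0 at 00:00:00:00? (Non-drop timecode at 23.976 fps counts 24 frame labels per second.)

00:00:47:21

1149 ÷ 24 = 47 full seconds, remainder 21 frames.
47 s = 0 h 0 min 47 s.
Timecode: 00:00:47:21.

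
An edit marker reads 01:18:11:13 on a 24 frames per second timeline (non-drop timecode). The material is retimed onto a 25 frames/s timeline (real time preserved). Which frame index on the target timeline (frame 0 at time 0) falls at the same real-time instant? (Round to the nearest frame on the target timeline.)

Source frame index: (1×3600 + 18×60 + 11) × 24 + 13 = 112597.
Real time: 112597 / (24) = 112597/24 s.
Target frame: (112597/24) × (25) = 2814925/24 ≈ 117288.542 → 117289.

frame 117289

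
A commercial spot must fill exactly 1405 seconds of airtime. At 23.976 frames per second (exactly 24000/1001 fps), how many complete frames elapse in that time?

33686 frames

Frames = 1405 × 24000/1001 = 33720000/1001 ≈ 33686.3137.
Complete frames: 33686.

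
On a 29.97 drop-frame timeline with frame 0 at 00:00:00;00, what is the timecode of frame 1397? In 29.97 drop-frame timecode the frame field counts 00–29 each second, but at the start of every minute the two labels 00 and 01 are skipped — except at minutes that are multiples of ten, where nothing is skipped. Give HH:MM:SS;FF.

Each 10-minute DF block holds 10 × 60 × 30 − 9 × 2 = 17982 frames. 1397 ÷ 17982 → 0 full blocks, remainder 1397.
Within the partial block the first minute is 1800 frames and each further minute 1798, so 0 further minute boundaries passed. Total skipped labels = 18 × 0 + 2 × 0 = 0.
Non-drop label index = 1397 + 0 = 1397; at 30 labels/s that is 00:00:46:17, i.e. DF 00:00:46;17.

00:00:46;17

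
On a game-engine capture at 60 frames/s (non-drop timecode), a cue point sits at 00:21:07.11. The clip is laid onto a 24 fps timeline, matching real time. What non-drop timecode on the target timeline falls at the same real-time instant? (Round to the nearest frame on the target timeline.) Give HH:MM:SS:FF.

Source frame index: (0×3600 + 21×60 + 7) × 60 + 11 = 76031.
Real time: 76031 / (60) = 76031/60 s.
Target frame: (76031/60) × (24) = 152062/5 ≈ 30412.400 → 30412.
At 24 labels/s: frame 30412 → 00:21:07:04.

00:21:07:04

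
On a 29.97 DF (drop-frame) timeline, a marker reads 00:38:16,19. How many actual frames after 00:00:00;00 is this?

68829

Complete 10-minute blocks: 3, each 17982 frames → 53946.
Remaining 8 whole minutes in the current block: 1800 + 7 × 1798 = 14386 frames.
Within the current minute: 16 × 30 + 19 − 2 = 497 (labels ;00/;01 skipped at this minute). Total = 53946 + 14386 + 497 = 68829.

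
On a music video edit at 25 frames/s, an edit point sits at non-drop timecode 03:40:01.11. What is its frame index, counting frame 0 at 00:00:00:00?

330036

Total seconds to the label: (3 × 3600 + 40 × 60 + 1) = 13201.
Frame index = 13201 × 25 + 11 = 330036.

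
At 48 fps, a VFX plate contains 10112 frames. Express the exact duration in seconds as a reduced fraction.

632/3 seconds

Running time = 10112 ÷ (48) = 10112 × 1/48 = 632/3 s.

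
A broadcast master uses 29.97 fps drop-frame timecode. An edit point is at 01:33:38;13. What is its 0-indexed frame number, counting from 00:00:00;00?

Complete 10-minute blocks: 9, each 17982 frames → 161838.
Remaining 3 whole minutes in the current block: 1800 + 2 × 1798 = 5396 frames.
Within the current minute: 38 × 30 + 13 − 2 = 1151 (labels ;00/;01 skipped at this minute). Total = 161838 + 5396 + 1151 = 168385.

168385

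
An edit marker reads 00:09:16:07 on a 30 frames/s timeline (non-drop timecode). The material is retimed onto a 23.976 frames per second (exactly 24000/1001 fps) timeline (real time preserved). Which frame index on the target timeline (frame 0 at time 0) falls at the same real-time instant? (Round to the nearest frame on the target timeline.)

frame 13336

Source frame index: (0×3600 + 9×60 + 16) × 30 + 7 = 16687.
Real time: 16687 / (30) = 16687/30 s.
Target frame: (16687/30) × (24000/1001) = 1213600/91 ≈ 13336.264 → 13336.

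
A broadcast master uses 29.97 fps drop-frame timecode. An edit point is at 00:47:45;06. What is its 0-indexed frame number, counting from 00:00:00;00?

85870

As if non-drop at 30 labels/s: (0 × 3600 + 47 × 60 + 45) × 30 + 6 = 85956.
Minute boundaries passed: 47; those not divisible by 10: 47 − 4 = 43; dropped labels = 2 × 43 = 86.
Actual frame index = 85956 − 86 = 85870.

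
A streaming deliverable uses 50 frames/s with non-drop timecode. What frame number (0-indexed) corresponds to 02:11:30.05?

394505

Total seconds to the label: (2 × 3600 + 11 × 60 + 30) = 7890.
Frame index = 7890 × 50 + 5 = 394505.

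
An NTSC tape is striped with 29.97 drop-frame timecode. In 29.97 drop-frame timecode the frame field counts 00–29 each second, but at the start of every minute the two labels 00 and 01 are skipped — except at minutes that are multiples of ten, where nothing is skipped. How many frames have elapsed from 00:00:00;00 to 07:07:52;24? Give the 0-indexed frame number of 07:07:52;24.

769414

Complete 10-minute blocks: 42, each 17982 frames → 755244.
Remaining 7 whole minutes in the current block: 1800 + 6 × 1798 = 12588 frames.
Within the current minute: 52 × 30 + 24 − 2 = 1582 (labels ;00/;01 skipped at this minute). Total = 755244 + 12588 + 1582 = 769414.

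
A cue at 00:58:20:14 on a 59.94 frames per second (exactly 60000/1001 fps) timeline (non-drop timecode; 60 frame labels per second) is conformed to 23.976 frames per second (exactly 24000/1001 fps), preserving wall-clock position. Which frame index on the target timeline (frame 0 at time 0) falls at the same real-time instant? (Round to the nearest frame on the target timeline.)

Source frame index: (0×3600 + 58×60 + 20) × 60 + 14 = 210014.
Real time: 210014 / (60000/1001) = 105112007/30000 s.
Target frame: (105112007/30000) × (24000/1001) = 420028/5 ≈ 84005.600 → 84006.

frame 84006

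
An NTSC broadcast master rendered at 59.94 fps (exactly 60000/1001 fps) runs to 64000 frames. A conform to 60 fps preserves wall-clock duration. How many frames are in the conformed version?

Target frames = source frames × (target rate / source rate) = 64000 × (60)/(60000/1001) = 64000 × 1001/1000 = 64064.

64064 frames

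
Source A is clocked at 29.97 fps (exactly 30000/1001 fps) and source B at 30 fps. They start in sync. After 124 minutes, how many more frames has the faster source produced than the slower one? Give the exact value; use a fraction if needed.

124 min = 7440 s.
A emits 30000/1001 × 7440 = 223200000/1001 frames; B emits 30 × 7440 = 223200.
Difference = 223200/1001 frames (≈ 222.9770); B is ahead of A.

223200/1001 frames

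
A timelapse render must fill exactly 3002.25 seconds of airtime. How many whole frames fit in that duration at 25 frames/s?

75056 frames

Frames = 3002.25 × 25 = 300225/4 ≈ 75056.2500.
Complete frames: 75056.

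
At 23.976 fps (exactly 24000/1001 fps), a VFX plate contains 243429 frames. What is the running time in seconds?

10153.017875 seconds

Running time = 243429 / (24000/1001) = 10153.017875 s.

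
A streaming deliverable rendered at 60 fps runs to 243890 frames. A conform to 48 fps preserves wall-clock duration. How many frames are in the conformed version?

Target frames = source frames × (target rate / source rate) = 243890 × (48)/(60) = 243890 × 4/5 = 195112.

195112 frames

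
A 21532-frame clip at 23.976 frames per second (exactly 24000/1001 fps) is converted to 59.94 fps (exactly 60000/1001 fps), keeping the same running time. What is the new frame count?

53830 frames

Target frames = source frames × (target rate / source rate) = 21532 × (60000/1001)/(24000/1001) = 21532 × 5/2 = 53830.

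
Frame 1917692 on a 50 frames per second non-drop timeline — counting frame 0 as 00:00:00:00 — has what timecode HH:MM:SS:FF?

1917692 ÷ 50 = 38353 full seconds, remainder 42 frames.
38353 s = 10 h 39 min 13 s.
Timecode: 10:39:13:42.

10:39:13:42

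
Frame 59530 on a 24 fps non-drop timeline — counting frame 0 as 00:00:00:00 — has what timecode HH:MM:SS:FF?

59530 ÷ 24 = 2480 full seconds, remainder 10 frames.
2480 s = 0 h 41 min 20 s.
Timecode: 00:41:20:10.

00:41:20:10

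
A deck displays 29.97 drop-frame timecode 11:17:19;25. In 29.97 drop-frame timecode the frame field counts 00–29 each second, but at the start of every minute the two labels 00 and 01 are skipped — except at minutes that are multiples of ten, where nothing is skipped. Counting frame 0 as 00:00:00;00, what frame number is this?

1217975

As if non-drop at 30 labels/s: (11 × 3600 + 17 × 60 + 19) × 30 + 25 = 1219195.
Minute boundaries passed: 677; those not divisible by 10: 677 − 67 = 610; dropped labels = 2 × 610 = 1220.
Actual frame index = 1219195 − 1220 = 1217975.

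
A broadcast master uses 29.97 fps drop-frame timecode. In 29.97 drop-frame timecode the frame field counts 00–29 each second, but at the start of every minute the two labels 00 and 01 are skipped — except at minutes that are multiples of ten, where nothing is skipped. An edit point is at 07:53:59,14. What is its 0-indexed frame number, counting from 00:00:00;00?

As if non-drop at 30 labels/s: (7 × 3600 + 53 × 60 + 59) × 30 + 14 = 853184.
Minute boundaries passed: 473; those not divisible by 10: 473 − 47 = 426; dropped labels = 2 × 426 = 852.
Actual frame index = 853184 − 852 = 852332.

852332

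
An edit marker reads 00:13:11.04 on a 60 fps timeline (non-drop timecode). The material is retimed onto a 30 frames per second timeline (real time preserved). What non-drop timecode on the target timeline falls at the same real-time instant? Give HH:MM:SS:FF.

00:13:11:02

Source frame index: (0×3600 + 13×60 + 11) × 60 + 4 = 47464.
Real time: 47464 / (60) = 11866/15 s.
Target frame: (11866/15) × (30) = 23732.
At 30 labels/s: frame 23732 → 00:13:11:02.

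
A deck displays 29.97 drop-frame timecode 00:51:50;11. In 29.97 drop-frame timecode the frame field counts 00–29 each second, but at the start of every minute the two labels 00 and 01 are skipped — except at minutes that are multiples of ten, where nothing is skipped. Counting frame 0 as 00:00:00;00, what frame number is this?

As if non-drop at 30 labels/s: (0 × 3600 + 51 × 60 + 50) × 30 + 11 = 93311.
Minute boundaries passed: 51; those not divisible by 10: 51 − 5 = 46; dropped labels = 2 × 46 = 92.
Actual frame index = 93311 − 92 = 93219.

93219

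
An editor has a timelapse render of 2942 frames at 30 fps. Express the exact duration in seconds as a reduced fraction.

Running time = 2942 ÷ (30) = 2942 × 1/30 = 1471/15 s.

1471/15 seconds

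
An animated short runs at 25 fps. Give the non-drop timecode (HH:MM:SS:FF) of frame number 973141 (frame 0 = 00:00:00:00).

973141 ÷ 25 = 38925 full seconds, remainder 16 frames.
38925 s = 10 h 48 min 45 s.
Timecode: 10:48:45:16.

10:48:45:16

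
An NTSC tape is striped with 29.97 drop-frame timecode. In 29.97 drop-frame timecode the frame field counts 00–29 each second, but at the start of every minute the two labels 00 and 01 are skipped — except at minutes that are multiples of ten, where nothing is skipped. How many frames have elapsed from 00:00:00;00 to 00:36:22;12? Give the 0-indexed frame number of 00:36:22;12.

Complete 10-minute blocks: 3, each 17982 frames → 53946.
Remaining 6 whole minutes in the current block: 1800 + 5 × 1798 = 10790 frames.
Within the current minute: 22 × 30 + 12 − 2 = 670 (labels ;00/;01 skipped at this minute). Total = 53946 + 10790 + 670 = 65406.

65406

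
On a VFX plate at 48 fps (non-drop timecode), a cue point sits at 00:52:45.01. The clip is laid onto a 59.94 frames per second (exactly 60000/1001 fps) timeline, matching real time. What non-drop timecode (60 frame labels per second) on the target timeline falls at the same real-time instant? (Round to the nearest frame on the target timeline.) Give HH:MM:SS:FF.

Source frame index: (0×3600 + 52×60 + 45) × 48 + 1 = 151921.
Real time: 151921 / (48) = 151921/48 s.
Target frame: (151921/48) × (60000/1001) = 2466250/13 ≈ 189711.538 → 189712.
At 60 labels/s: frame 189712 → 00:52:41:52.

00:52:41:52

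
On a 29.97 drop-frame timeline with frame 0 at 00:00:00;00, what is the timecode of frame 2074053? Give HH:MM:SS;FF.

19:13:24;09

Ten DF minutes hold 17982 frames, so frame 2074053 lies in block 115 (frames 2067930–2085911) with 6123 frames into that block.
The block's first minute is 1800 frames and the rest 1798 each; 6123 frames reaches minute 3, so 115 × 18 + 3 × 2 = 2076 labels have been skipped so far.
Adding those back, label number 2074053 + 2076 = 2076129 at 30 labels/s is 69204 s + 9 f = 19 h 13 min 24 s frame 9, i.e. 19:13:24;09.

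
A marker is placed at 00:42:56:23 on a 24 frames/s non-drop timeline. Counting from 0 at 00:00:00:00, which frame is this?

frame 61847

Total seconds to the label: (0 × 3600 + 42 × 60 + 56) = 2576.
Frame index = 2576 × 24 + 23 = 61847.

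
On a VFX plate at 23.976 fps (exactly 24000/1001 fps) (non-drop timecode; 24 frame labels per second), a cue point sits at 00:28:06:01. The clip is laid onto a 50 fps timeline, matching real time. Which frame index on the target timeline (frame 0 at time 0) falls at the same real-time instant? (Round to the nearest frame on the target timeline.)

Source frame index: (0×3600 + 28×60 + 6) × 24 + 1 = 40465.
Real time: 40465 / (24000/1001) = 8101093/4800 s.
Target frame: (8101093/4800) × (50) = 8101093/96 ≈ 84386.385 → 84386.

frame 84386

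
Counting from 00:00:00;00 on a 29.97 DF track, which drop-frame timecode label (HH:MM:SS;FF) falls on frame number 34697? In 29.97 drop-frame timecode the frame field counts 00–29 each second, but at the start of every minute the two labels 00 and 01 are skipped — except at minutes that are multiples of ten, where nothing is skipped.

Each 10-minute DF block holds 10 × 60 × 30 − 9 × 2 = 17982 frames. 34697 ÷ 17982 → 1 full block, remainder 16715.
Within the partial block the first minute is 1800 frames and each further minute 1798, so 9 further minute boundaries passed. Total skipped labels = 18 × 1 + 2 × 9 = 36.
Non-drop label index = 34697 + 36 = 34733; at 30 labels/s that is 00:19:17:23, i.e. DF 00:19:17;23.

00:19:17;23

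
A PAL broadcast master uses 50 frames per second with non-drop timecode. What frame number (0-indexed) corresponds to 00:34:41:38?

Total seconds to the label: (0 × 3600 + 34 × 60 + 41) = 2081.
Frame index = 2081 × 50 + 38 = 104088.

frame 104088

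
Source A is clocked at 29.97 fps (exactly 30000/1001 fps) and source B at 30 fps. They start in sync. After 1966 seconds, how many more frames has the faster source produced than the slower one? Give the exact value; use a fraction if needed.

58980/1001 frames

A emits 30000/1001 × 1966 = 58980000/1001 frames; B emits 30 × 1966 = 58980.
Difference = 58980/1001 frames (≈ 58.9211); B is ahead of A.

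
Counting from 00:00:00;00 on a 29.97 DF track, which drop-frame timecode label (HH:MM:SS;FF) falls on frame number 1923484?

17:49:40;10

Ten DF minutes hold 17982 frames, so frame 1923484 lies in block 106 (frames 1906092–1924073) with 17392 frames into that block.
The block's first minute is 1800 frames and the rest 1798 each; 17392 frames reaches minute 9, so 106 × 18 + 9 × 2 = 1926 labels have been skipped so far.
Adding those back, label number 1923484 + 1926 = 1925410 at 30 labels/s is 64180 s + 10 f = 17 h 49 min 40 s frame 10, i.e. 17:49:40;10.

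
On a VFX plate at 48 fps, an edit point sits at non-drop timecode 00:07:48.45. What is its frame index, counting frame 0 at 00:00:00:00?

Total seconds to the label: (0 × 3600 + 7 × 60 + 48) = 468.
Frame index = 468 × 48 + 45 = 22509.

22509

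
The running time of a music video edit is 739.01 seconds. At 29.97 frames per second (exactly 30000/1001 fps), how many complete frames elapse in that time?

22148 frames

Frames = 739.01 × 30000/1001 = 22170300/1001 ≈ 22148.1518.
Complete frames: 22148.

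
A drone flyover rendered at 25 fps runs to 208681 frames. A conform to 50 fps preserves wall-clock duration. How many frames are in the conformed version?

Frames at target rate = 208681 × (50) / (25) = 417362.

417362 frames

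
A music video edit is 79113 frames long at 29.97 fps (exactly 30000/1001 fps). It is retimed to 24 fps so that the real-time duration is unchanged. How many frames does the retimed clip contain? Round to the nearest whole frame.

Frames at target rate = 79113 × (24) / (30000/1001) = 79192113/1250 ≈ 63353.690.
Nearest whole frame: 63354.

63354 frames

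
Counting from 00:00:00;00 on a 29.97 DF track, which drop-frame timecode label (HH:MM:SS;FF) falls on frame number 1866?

Ten DF minutes hold 17982 frames, so frame 1866 lies in block 0 (frames 0–17981) with 1866 frames into that block.
The block's first minute is 1800 frames and the rest 1798 each; 1866 frames reaches minute 1, so 0 × 18 + 1 × 2 = 2 labels have been skipped so far.
Adding those back, label number 1866 + 2 = 1868 at 30 labels/s is 62 s + 8 f = 0 h 1 min 2 s frame 8, i.e. 00:01:02;08.

00:01:02;08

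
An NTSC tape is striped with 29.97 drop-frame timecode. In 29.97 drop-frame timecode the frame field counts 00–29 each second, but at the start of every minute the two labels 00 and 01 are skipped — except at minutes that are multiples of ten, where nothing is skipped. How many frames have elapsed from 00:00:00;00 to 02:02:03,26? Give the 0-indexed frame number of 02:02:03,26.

219496

Complete 10-minute blocks: 12, each 17982 frames → 215784.
Remaining 2 whole minutes in the current block: 1800 + 1 × 1798 = 3598 frames.
Within the current minute: 3 × 30 + 26 − 2 = 114 (labels ;00/;01 skipped at this minute). Total = 215784 + 3598 + 114 = 219496.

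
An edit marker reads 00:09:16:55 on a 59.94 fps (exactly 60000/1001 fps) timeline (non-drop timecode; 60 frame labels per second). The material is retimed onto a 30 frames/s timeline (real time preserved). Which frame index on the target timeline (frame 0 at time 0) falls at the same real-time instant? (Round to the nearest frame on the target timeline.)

Source frame index: (0×3600 + 9×60 + 16) × 60 + 55 = 33415.
Real time: 33415 / (60000/1001) = 6689683/12000 s.
Target frame: (6689683/12000) × (30) = 6689683/400 ≈ 16724.208 → 16724.

frame 16724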